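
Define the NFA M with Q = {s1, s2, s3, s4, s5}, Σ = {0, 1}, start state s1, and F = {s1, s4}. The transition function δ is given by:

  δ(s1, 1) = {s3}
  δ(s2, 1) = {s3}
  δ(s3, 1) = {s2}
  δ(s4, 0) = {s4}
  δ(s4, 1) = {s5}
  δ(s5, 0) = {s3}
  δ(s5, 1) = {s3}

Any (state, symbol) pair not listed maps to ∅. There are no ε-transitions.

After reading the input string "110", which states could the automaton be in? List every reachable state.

∅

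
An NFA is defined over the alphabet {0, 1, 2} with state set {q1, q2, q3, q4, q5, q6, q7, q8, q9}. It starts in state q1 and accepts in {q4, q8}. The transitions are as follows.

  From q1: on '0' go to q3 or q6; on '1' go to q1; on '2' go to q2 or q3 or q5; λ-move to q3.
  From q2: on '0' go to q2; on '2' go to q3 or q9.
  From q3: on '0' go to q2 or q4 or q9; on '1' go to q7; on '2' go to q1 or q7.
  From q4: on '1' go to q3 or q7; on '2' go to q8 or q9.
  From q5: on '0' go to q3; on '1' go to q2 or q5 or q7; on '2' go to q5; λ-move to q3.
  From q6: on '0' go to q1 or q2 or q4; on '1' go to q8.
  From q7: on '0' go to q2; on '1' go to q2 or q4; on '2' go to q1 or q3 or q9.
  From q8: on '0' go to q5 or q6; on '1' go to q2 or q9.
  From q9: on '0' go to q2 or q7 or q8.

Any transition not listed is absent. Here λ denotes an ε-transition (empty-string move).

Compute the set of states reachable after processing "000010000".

{q1, q2, q3, q4, q5, q6, q7, q8, q9}

Start: ε-closure({q1}) = {q1, q3}.
Read '0': {q1, q3} → {q2, q3, q4, q6, q9}.
Read '0': {q2, q3, q4, q6, q9} → {q1, q2, q3, q4, q7, q8, q9}.
Read '0': {q1, q2, q3, q4, q7, q8, q9} → {q2, q3, q4, q5, q6, q7, q8, q9}.
Read '0': {q2, q3, q4, q5, q6, q7, q8, q9} → {q1, q2, q3, q4, q5, q6, q7, q8, q9}.
Read '1': {q1, q2, q3, q4, q5, q6, q7, q8, q9} → {q1, q2, q3, q4, q5, q7, q8, q9}.
Read '0': {q1, q2, q3, q4, q5, q7, q8, q9} → {q2, q3, q4, q5, q6, q7, q8, q9}.
Read '0': {q2, q3, q4, q5, q6, q7, q8, q9} → {q1, q2, q3, q4, q5, q6, q7, q8, q9}.
Read '0': {q1, q2, q3, q4, q5, q6, q7, q8, q9} → {q1, q2, q3, q4, q5, q6, q7, q8, q9}.
Read '0': {q1, q2, q3, q4, q5, q6, q7, q8, q9} → {q1, q2, q3, q4, q5, q6, q7, q8, q9}.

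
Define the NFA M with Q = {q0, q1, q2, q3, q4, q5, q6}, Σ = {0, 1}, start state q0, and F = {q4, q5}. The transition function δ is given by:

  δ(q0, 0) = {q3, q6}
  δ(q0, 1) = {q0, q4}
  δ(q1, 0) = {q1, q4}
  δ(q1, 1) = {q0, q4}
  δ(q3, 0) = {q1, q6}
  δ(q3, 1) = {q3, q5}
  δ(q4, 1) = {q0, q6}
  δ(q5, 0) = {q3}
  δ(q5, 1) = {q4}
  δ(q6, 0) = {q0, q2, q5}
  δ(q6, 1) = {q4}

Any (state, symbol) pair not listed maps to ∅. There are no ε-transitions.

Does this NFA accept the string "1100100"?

Start in {q0}.
Read '1': q0→{q0, q4}; now {q0, q4}.
Read '1': q0→{q0, q4}, q4→{q0, q6}; now {q0, q4, q6}.
Read '0': q0→{q3, q6}, q4→∅, q6→{q0, q2, q5}; now {q0, q2, q3, q5, q6}.
Read '0': q0→{q3, q6}, q2→∅, q3→{q1, q6}, q5→{q3}, q6→{q0, q2, q5}; now {q0, q1, q2, q3, q5, q6}.
Read '1': q0→{q0, q4}, q1→{q0, q4}, q2→∅, q3→{q3, q5}, q5→{q4}, q6→{q4}; now {q0, q3, q4, q5}.
Read '0': q0→{q3, q6}, q3→{q1, q6}, q4→∅, q5→{q3}; now {q1, q3, q6}.
Read '0': q1→{q1, q4}, q3→{q1, q6}, q6→{q0, q2, q5}; now {q0, q1, q2, q4, q5, q6}.
The final set {q0, q1, q2, q4, q5, q6} contains the accepting states q4, q5.

Yes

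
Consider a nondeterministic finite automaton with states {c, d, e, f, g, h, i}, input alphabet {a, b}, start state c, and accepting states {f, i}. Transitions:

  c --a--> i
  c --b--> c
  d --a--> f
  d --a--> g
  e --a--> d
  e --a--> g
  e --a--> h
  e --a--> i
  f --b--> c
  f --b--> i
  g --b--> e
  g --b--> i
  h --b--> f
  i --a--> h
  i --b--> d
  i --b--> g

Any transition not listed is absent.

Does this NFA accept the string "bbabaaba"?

No

Start in {c}.
Read 'b': c→{c}; now {c}.
Read 'b': c→{c}; now {c}.
Read 'a': c→{i}; now {i}.
Read 'b': i→{d, g}; now {d, g}.
Read 'a': d→{f, g}, g→∅; now {f, g}.
Read 'a': f→∅, g→∅; now ∅.
The set is empty and remains empty for the remaining 2 symbols.
The final set ∅ contains no accepting state.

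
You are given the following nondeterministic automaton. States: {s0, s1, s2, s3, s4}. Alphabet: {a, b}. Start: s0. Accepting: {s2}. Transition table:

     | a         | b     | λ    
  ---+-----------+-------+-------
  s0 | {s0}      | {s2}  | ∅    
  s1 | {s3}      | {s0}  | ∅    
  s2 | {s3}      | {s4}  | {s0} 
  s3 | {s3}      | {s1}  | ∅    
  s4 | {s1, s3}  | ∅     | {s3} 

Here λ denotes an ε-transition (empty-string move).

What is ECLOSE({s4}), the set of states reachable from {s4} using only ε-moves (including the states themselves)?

{s3, s4}

Begin with {s4}.
ε-move s4 → s3; add s3.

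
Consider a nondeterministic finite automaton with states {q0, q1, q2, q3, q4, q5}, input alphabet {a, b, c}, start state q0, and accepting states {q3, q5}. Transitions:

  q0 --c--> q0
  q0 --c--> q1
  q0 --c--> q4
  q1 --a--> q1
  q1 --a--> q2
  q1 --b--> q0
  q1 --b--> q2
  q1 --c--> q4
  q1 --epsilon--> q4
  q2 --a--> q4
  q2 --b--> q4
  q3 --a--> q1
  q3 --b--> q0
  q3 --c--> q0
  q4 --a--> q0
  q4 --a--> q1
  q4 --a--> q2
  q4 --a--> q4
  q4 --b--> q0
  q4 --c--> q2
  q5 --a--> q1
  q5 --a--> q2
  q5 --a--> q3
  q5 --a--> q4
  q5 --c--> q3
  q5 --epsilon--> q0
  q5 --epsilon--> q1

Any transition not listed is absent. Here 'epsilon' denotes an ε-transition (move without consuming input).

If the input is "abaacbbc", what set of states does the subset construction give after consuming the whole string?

∅

Start in {q0}.
Read 'a': q0→∅; now ∅.
The set is empty and remains empty for the remaining 7 symbols.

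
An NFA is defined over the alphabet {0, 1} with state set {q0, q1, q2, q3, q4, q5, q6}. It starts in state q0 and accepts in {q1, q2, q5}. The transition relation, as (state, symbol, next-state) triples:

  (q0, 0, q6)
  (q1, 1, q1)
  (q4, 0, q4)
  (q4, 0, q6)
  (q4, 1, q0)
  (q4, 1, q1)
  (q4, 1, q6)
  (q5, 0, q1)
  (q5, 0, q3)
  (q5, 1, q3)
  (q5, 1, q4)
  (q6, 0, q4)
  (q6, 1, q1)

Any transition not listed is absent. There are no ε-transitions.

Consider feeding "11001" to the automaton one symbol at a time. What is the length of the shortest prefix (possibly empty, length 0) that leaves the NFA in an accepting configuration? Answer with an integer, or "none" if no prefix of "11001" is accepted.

Start in {q0}.
Read '1': {q0} → ∅.
The set is empty and remains empty for the remaining 4 symbols.
No reachable set along the way intersects F.

none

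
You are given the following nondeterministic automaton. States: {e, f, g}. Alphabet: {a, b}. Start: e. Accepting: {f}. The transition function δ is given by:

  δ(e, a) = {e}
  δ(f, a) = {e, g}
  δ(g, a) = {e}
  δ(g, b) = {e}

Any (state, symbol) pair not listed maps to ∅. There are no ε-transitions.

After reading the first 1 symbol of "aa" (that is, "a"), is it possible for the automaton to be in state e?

Start in {e}.
Read 'a': {e} → {e}.
State e is in {e}.

Yes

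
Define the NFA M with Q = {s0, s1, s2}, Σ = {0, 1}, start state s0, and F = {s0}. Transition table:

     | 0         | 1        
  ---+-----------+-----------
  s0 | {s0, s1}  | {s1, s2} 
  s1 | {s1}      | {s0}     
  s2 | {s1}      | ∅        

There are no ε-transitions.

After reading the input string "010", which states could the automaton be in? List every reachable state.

Start in {s0}.
Read '0': s0→{s0, s1}; now {s0, s1}.
Read '1': s0→{s1, s2}, s1→{s0}; now {s0, s1, s2}.
Read '0': s0→{s0, s1}, s1→{s1}, s2→{s1}; now {s0, s1}.

{s0, s1}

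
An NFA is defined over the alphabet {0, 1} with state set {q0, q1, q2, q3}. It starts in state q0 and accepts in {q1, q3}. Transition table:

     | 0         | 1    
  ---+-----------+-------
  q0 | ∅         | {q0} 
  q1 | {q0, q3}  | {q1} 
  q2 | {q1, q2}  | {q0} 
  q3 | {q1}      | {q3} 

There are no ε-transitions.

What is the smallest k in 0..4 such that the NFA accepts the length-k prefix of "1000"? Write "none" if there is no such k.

Start in {q0}.
Read '1': q0→{q0}; now {q0}.
Read '0': q0→∅; now ∅.
The set is empty and remains empty for the remaining 2 symbols.
No reachable set along the way intersects F.

none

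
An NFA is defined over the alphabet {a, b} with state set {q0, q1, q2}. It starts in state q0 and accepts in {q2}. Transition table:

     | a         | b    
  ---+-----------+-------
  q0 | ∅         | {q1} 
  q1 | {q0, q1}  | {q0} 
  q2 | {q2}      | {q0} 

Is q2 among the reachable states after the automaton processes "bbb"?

No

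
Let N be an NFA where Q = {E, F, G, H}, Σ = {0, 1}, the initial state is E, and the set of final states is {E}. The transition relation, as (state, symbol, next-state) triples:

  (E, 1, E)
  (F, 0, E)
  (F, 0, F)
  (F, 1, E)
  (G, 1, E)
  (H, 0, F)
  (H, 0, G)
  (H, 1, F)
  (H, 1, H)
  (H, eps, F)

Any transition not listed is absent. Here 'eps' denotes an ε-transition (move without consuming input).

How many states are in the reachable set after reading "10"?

Start in {E}.
Read '1': {E} → {E}.
Read '0': {E} → ∅.
That set has 0 states.

0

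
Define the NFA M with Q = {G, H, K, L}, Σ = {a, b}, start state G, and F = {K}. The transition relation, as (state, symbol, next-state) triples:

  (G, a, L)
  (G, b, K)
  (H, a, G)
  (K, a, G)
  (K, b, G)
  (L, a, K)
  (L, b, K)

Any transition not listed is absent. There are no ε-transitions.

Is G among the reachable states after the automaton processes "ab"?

No

Start in {G}.
Read 'a': G→{L}; now {L}.
Read 'b': L→{K}; now {K}.
State G is not in {K}.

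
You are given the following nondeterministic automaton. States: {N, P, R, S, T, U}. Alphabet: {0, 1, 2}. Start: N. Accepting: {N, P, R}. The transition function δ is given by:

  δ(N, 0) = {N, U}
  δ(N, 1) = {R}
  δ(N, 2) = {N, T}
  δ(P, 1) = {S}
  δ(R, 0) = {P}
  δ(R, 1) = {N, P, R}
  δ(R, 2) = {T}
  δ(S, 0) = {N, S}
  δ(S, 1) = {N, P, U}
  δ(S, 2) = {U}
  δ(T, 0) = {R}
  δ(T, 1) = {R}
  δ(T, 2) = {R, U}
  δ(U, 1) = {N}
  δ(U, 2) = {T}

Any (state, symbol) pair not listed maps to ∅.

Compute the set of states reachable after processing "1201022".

Start in {N}.
Read '1': N→{R}; now {R}.
Read '2': R→{T}; now {T}.
Read '0': T→{R}; now {R}.
Read '1': R→{N, P, R}; now {N, P, R}.
Read '0': N→{N, U}, P→∅, R→{P}; now {N, P, U}.
Read '2': N→{N, T}, P→∅, U→{T}; now {N, T}.
Read '2': N→{N, T}, T→{R, U}; now {N, R, T, U}.

{N, R, T, U}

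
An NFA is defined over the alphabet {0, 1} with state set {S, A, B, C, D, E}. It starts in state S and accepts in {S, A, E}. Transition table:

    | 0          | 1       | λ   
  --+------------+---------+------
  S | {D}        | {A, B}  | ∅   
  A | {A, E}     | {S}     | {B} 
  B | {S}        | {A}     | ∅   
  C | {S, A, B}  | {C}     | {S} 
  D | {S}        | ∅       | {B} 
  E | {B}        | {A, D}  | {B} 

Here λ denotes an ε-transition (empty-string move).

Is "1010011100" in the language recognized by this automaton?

Yes

Start in {S}.
Read '1': {S} → {A, B}.
Read '0': {A, B} → {S, A, B, E}.
Read '1': {S, A, B, E} → {S, A, B, D}.
Read '0': {S, A, B, D} → {S, A, B, D, E}.
Read '0': {S, A, B, D, E} → {S, A, B, D, E}.
Read '1': {S, A, B, D, E} → {S, A, B, D}.
Read '1': {S, A, B, D} → {S, A, B}.
Read '1': {S, A, B} → {S, A, B}.
Read '0': {S, A, B} → {S, A, B, D, E}.
Read '0': {S, A, B, D, E} → {S, A, B, D, E}.
The final set {S, A, B, D, E} contains the accepting states S, A, E.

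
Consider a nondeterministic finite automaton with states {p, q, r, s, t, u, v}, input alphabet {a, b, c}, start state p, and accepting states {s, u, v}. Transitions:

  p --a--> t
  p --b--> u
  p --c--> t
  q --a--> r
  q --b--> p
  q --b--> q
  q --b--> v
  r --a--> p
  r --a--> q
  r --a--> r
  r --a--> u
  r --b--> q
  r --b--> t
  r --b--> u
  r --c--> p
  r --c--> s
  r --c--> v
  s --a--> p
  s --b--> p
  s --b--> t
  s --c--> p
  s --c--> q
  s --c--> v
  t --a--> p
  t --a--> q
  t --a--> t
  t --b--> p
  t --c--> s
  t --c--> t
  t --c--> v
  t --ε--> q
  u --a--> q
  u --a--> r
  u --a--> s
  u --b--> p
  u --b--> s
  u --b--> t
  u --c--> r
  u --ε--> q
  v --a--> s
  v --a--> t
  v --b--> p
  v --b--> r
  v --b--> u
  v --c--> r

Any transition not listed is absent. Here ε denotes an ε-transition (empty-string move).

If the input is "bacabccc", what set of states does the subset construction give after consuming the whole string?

Start in {p}.
Read 'b': p→{u}; union {u}; ε-closure = {q, u}.
Read 'a': q→{r}, u→{q, r, s}; now {q, r, s}.
Read 'c': q→∅, r→{p, s, v}, s→{p, q, v}; now {p, q, s, v}.
Read 'a': p→{t}, q→{r}, s→{p}, v→{s, t}; union {p, r, s, t}; ε-closure = {p, q, r, s, t}.
Read 'b': p→{u}, q→{p, q, v}, r→{q, t, u}, s→{p, t}, t→{p}; now {p, q, t, u, v}.
Read 'c': p→{t}, q→∅, t→{s, t, v}, u→{r}, v→{r}; union {r, s, t, v}; ε-closure = {q, r, s, t, v}.
Read 'c': q→∅, r→{p, s, v}, s→{p, q, v}, t→{s, t, v}, v→{r}; now {p, q, r, s, t, v}.
Read 'c': p→{t}, q→∅, r→{p, s, v}, s→{p, q, v}, t→{s, t, v}, v→{r}; now {p, q, r, s, t, v}.

{p, q, r, s, t, v}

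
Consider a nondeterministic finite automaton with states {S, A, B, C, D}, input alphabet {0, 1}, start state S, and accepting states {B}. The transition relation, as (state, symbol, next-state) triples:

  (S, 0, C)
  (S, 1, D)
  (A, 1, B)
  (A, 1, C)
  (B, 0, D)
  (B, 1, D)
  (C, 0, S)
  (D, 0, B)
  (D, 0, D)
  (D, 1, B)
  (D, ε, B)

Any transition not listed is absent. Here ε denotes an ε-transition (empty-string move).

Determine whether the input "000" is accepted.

No

Start in {S}.
Read '0': {S} → {C}.
Read '0': {C} → {S}.
Read '0': {S} → {C}.
The final set {C} contains no accepting state.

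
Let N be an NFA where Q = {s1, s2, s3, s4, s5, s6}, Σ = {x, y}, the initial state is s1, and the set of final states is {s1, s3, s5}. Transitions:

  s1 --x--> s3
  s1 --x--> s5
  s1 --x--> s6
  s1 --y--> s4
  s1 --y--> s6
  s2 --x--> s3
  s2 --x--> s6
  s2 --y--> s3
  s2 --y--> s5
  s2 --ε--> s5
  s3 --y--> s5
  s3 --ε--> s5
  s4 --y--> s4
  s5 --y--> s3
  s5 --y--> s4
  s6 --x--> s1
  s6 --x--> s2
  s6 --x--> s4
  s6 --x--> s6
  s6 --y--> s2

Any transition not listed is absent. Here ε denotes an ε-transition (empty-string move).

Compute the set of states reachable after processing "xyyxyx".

Start in {s1}.
Read 'x': s1→{s3, s5, s6}; now {s3, s5, s6}.
Read 'y': s3→{s5}, s5→{s3, s4}, s6→{s2}; now {s2, s3, s4, s5}.
Read 'y': s2→{s3, s5}, s3→{s5}, s4→{s4}, s5→{s3, s4}; now {s3, s4, s5}.
Read 'x': s3→∅, s4→∅, s5→∅; now ∅.
The set is empty and remains empty for the remaining 2 symbols.

∅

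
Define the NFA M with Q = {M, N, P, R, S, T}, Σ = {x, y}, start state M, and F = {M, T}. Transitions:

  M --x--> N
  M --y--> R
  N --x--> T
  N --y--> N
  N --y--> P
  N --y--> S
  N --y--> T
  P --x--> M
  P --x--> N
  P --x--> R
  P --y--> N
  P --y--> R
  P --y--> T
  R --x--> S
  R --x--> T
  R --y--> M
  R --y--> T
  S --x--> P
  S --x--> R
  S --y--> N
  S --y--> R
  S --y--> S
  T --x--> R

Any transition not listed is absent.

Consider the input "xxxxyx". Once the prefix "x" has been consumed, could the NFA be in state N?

Yes

Start in {M}.
Read 'x': M→{N}; now {N}.
State N is in {N}.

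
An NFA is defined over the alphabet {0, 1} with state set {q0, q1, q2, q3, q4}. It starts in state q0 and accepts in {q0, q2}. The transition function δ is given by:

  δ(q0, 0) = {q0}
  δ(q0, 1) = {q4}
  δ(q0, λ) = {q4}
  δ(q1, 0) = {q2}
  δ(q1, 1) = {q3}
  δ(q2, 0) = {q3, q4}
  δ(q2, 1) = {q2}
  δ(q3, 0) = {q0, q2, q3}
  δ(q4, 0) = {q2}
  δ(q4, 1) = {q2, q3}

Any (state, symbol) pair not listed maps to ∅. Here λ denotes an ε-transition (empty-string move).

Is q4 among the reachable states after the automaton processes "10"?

Start: ε-closure({q0}) = {q0, q4}.
Read '1': q0→{q4}, q4→{q2, q3}; now {q2, q3, q4}.
Read '0': q2→{q3, q4}, q3→{q0, q2, q3}, q4→{q2}; now {q0, q2, q3, q4}.
State q4 is in {q0, q2, q3, q4}.

Yes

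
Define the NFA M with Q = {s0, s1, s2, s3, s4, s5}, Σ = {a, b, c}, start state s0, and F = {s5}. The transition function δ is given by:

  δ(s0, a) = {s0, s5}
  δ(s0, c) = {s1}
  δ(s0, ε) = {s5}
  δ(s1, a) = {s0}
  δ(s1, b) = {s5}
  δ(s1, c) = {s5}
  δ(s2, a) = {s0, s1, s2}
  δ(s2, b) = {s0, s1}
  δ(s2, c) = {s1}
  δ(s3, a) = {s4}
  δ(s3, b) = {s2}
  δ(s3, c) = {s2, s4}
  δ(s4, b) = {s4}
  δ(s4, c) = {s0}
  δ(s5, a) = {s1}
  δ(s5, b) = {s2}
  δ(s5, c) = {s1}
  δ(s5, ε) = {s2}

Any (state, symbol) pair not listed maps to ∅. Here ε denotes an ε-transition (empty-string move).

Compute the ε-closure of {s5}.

Begin with {s5}.
ε-move s5 → s2; add s2.

{s2, s5}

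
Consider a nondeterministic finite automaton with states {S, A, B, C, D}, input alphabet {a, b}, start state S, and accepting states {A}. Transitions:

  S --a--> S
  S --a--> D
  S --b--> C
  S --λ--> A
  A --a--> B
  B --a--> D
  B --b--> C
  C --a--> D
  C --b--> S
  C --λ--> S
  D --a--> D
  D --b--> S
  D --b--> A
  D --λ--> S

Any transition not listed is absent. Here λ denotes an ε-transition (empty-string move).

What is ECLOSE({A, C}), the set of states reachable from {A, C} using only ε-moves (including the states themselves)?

{S, A, C}

Begin with {A, C}.
ε-move C → S; add S.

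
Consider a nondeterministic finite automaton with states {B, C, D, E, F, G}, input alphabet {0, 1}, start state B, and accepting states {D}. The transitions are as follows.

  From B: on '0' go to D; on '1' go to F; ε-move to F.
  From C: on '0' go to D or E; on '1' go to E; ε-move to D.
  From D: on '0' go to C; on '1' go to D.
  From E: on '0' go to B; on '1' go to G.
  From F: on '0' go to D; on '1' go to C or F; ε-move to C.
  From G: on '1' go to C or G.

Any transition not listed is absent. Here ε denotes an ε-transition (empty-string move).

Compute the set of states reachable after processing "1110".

Start: ε-closure({B}) = {B, C, D, F}.
Read '1': B→{F}, C→{E}, D→{D}, F→{C, F}; now {C, D, E, F}.
Read '1': C→{E}, D→{D}, E→{G}, F→{C, F}; now {C, D, E, F, G}.
Read '1': C→{E}, D→{D}, E→{G}, F→{C, F}, G→{C, G}; now {C, D, E, F, G}.
Read '0': C→{D, E}, D→{C}, E→{B}, F→{D}, G→∅; union {B, C, D, E}; ε-closure = {B, C, D, E, F}.

{B, C, D, E, F}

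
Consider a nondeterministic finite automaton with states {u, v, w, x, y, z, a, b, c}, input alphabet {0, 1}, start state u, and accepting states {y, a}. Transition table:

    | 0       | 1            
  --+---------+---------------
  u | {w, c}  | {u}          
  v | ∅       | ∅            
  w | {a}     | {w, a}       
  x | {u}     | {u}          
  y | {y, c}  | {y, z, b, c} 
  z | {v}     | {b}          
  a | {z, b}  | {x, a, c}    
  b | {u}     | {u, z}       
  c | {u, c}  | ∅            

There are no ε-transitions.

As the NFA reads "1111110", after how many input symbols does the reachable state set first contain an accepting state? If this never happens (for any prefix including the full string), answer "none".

Start in {u}.
Read '1': {u} → {u}.
Read '1': {u} → {u}.
Read '1': {u} → {u}.
Read '1': {u} → {u}.
Read '1': {u} → {u}.
Read '1': {u} → {u}.
Read '0': {u} → {w, c}.
No reachable set along the way intersects F.

none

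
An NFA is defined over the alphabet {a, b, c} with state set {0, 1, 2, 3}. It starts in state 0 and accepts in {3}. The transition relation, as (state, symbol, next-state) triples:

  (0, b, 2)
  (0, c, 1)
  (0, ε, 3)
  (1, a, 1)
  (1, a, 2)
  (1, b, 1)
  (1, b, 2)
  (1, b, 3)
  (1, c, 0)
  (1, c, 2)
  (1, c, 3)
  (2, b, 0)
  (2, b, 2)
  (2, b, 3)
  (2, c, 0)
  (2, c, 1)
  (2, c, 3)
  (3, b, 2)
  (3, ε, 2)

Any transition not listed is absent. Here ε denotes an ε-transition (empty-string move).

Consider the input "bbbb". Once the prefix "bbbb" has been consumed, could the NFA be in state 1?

No

Start: ε-closure({0}) = {0, 2, 3}.
Read 'b': {0, 2, 3} → {0, 2, 3}.
Read 'b': {0, 2, 3} → {0, 2, 3}.
Read 'b': {0, 2, 3} → {0, 2, 3}.
Read 'b': {0, 2, 3} → {0, 2, 3}.
State 1 is not in {0, 2, 3}.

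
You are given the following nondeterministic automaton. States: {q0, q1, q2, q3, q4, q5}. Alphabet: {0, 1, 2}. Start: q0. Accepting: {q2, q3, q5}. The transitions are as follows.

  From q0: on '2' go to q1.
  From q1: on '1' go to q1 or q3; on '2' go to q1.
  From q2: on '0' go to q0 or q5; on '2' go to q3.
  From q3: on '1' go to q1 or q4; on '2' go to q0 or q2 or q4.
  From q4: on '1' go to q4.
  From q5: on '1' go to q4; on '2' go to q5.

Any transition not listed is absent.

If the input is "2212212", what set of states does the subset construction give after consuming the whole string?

Start in {q0}.
Read '2': {q0} → {q1}.
Read '2': {q1} → {q1}.
Read '1': {q1} → {q1, q3}.
Read '2': {q1, q3} → {q0, q1, q2, q4}.
Read '2': {q0, q1, q2, q4} → {q1, q3}.
Read '1': {q1, q3} → {q1, q3, q4}.
Read '2': {q1, q3, q4} → {q0, q1, q2, q4}.

{q0, q1, q2, q4}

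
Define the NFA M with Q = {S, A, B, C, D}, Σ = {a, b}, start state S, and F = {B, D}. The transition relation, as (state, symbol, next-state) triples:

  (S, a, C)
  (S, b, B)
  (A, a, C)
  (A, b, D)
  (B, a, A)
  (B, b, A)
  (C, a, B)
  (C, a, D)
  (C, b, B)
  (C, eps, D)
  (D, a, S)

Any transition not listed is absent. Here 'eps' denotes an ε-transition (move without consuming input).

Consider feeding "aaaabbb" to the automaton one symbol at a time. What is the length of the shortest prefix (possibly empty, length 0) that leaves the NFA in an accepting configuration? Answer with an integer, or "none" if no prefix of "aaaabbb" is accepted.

1

Start in {S}.
Read 'a': S→{C}; union {C}; ε-closure = {C, D}.
None of the earlier sets intersect F, but {C, D} does.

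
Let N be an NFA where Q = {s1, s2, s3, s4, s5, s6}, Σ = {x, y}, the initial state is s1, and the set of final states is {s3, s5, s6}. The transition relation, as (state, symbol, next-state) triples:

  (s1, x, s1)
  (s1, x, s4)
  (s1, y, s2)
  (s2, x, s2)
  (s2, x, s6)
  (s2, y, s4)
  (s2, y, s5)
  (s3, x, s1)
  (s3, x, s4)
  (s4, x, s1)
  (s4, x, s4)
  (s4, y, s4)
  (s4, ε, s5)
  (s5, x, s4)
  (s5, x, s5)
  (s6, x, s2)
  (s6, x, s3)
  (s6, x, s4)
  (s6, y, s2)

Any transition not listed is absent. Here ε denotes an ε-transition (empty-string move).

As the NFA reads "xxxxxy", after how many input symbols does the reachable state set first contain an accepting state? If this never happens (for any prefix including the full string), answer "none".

1

Start in {s1}.
Read 'x': s1→{s1, s4}; union {s1, s4}; ε-closure = {s1, s4, s5}.
None of the earlier sets intersect F, but {s1, s4, s5} does.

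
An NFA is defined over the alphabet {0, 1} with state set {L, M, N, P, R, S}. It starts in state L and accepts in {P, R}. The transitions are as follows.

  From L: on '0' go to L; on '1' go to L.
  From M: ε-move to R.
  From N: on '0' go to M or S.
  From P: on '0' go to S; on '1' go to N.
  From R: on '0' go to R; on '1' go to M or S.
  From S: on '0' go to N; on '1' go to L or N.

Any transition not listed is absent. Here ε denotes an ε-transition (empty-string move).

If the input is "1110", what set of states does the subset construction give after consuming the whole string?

{L}

Start in {L}.
Read '1': {L} → {L}.
Read '1': {L} → {L}.
Read '1': {L} → {L}.
Read '0': {L} → {L}.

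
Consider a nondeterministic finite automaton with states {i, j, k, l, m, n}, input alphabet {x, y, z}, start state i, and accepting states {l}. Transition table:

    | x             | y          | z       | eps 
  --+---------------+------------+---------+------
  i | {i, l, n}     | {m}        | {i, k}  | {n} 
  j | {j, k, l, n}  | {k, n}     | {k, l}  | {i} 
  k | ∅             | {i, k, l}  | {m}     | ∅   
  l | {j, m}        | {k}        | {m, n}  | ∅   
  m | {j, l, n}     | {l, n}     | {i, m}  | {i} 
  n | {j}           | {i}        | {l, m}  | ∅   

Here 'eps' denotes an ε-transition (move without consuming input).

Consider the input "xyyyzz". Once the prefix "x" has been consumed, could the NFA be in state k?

No

Start: ε-closure({i}) = {i, n}.
Read 'x': {i, n} → {i, j, l, n}.
State k is not in {i, j, l, n}.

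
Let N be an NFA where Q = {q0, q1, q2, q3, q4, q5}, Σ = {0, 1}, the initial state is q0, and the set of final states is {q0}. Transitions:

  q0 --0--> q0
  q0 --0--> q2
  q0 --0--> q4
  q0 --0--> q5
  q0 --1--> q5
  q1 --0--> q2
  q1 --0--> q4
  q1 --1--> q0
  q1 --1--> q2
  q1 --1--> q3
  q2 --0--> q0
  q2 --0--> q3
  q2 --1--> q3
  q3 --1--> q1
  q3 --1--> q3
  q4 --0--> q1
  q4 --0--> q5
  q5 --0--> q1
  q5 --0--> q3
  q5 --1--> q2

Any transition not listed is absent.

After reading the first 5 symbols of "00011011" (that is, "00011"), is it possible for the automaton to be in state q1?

Yes

Start in {q0}.
Read '0': q0→{q0, q2, q4, q5}; now {q0, q2, q4, q5}.
Read '0': q0→{q0, q2, q4, q5}, q2→{q0, q3}, q4→{q1, q5}, q5→{q1, q3}; now {q0, q1, q2, q3, q4, q5}.
Read '0': q0→{q0, q2, q4, q5}, q1→{q2, q4}, q2→{q0, q3}, q3→∅, q4→{q1, q5}, q5→{q1, q3}; now {q0, q1, q2, q3, q4, q5}.
Read '1': q0→{q5}, q1→{q0, q2, q3}, q2→{q3}, q3→{q1, q3}, q4→∅, q5→{q2}; now {q0, q1, q2, q3, q5}.
Read '1': q0→{q5}, q1→{q0, q2, q3}, q2→{q3}, q3→{q1, q3}, q5→{q2}; now {q0, q1, q2, q3, q5}.
State q1 is in {q0, q1, q2, q3, q5}.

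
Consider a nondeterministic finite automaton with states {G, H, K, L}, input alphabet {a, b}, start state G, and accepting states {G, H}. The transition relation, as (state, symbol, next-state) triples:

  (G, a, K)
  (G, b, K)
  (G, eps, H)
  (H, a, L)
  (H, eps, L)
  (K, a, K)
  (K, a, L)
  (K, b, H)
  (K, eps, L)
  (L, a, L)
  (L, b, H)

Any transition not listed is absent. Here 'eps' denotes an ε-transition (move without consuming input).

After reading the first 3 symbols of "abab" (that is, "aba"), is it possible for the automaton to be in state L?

Start: ε-closure({G}) = {G, H, L}.
Read 'a': {G, H, L} → {K, L}.
Read 'b': {K, L} → {H, L}.
Read 'a': {H, L} → {L}.
State L is in {L}.

Yes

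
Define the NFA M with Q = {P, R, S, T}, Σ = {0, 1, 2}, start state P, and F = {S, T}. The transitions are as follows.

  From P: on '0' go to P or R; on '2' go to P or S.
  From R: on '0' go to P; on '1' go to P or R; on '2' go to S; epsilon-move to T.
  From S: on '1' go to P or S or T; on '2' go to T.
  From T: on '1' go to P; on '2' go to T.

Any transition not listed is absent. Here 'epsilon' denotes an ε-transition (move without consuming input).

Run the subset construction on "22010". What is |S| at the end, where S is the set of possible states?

3

Start in {P}.
Read '2': {P} → {P, S}.
Read '2': {P, S} → {P, S, T}.
Read '0': {P, S, T} → {P, R, T}.
Read '1': {P, R, T} → {P, R, T}.
Read '0': {P, R, T} → {P, R, T}.
That set has 3 states.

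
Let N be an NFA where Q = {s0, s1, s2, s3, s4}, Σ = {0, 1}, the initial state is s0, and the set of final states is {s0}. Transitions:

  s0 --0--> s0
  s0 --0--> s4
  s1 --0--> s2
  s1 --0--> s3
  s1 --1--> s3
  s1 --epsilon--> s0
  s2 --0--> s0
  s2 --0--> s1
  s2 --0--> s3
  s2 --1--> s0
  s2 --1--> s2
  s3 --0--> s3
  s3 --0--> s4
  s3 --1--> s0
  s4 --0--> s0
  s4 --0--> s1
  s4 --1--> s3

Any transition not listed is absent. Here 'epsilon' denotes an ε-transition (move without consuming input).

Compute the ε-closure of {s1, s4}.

{s0, s1, s4}

Begin with {s1, s4}.
ε-move s1 → s0; add s0.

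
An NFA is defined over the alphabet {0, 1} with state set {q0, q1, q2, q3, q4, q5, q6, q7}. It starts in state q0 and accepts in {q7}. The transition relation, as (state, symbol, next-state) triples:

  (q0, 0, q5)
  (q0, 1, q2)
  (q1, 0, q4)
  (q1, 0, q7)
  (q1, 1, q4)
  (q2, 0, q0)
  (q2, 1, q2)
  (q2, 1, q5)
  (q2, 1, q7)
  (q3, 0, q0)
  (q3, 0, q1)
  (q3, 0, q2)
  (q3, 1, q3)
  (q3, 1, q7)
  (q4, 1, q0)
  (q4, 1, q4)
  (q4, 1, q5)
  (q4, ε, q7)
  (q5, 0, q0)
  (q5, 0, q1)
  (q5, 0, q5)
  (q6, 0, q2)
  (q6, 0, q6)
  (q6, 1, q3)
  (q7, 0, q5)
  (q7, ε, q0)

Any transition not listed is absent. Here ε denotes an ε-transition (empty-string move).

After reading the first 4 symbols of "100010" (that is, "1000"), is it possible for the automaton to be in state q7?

No

Start in {q0}.
Read '1': q0→{q2}; now {q2}.
Read '0': q2→{q0}; now {q0}.
Read '0': q0→{q5}; now {q5}.
Read '0': q5→{q0, q1, q5}; now {q0, q1, q5}.
State q7 is not in {q0, q1, q5}.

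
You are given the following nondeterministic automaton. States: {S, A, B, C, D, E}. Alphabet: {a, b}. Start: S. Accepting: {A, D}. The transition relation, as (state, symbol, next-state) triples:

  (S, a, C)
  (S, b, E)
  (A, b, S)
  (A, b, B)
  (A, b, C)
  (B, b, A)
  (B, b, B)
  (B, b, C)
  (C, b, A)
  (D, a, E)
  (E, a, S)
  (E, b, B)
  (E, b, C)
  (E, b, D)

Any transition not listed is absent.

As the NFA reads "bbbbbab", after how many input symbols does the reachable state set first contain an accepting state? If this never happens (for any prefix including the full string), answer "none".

2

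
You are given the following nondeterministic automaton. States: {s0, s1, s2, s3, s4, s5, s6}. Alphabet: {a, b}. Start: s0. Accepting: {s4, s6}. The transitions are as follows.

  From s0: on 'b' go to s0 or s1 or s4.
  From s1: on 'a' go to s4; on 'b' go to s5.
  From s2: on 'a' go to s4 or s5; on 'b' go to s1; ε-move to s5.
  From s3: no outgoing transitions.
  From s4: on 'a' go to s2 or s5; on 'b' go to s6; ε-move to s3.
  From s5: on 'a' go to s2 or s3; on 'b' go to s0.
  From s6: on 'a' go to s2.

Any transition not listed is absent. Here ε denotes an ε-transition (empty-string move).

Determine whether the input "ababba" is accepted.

Start in {s0}.
Read 'a': {s0} → ∅.
The set is empty and remains empty for the remaining 5 symbols.
The final set ∅ contains no accepting state.

No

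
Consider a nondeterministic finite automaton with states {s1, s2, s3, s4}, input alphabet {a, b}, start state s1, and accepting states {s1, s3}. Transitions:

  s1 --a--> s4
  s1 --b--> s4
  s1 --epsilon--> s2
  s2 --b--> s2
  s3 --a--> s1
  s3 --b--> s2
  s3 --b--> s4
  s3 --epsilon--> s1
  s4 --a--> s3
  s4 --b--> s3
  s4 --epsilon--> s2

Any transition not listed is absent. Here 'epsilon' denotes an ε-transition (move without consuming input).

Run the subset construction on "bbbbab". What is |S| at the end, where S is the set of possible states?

4

Start: ε-closure({s1}) = {s1, s2}.
Read 'b': s1→{s4}, s2→{s2}; now {s2, s4}.
Read 'b': s2→{s2}, s4→{s3}; union {s2, s3}; ε-closure = {s1, s2, s3}.
Read 'b': s1→{s4}, s2→{s2}, s3→{s2, s4}; now {s2, s4}.
Read 'b': s2→{s2}, s4→{s3}; union {s2, s3}; ε-closure = {s1, s2, s3}.
Read 'a': s1→{s4}, s2→∅, s3→{s1}; union {s1, s4}; ε-closure = {s1, s2, s4}.
Read 'b': s1→{s4}, s2→{s2}, s4→{s3}; union {s2, s3, s4}; ε-closure = {s1, s2, s3, s4}.
That set has 4 states.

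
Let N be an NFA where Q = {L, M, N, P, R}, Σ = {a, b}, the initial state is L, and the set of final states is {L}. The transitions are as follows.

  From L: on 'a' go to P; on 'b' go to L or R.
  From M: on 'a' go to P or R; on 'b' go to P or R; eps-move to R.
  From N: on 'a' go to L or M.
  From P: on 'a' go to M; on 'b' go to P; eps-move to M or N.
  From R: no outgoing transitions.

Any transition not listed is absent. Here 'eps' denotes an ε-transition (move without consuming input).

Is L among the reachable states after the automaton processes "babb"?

No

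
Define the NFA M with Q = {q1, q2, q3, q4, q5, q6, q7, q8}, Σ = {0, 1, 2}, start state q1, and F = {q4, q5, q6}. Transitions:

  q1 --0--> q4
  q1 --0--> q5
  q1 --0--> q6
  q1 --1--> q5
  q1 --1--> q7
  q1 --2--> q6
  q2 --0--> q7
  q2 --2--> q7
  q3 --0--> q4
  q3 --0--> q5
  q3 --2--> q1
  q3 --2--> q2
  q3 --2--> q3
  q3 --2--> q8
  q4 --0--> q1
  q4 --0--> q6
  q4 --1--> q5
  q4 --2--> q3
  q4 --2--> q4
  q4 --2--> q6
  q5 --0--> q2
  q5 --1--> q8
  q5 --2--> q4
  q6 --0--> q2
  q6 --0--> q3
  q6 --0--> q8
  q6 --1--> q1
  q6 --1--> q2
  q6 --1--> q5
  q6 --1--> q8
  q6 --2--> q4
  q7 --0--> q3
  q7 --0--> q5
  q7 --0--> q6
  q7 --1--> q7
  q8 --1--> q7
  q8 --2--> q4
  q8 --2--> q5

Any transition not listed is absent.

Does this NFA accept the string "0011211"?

No

Start in {q1}.
Read '0': {q1} → {q4, q5, q6}.
Read '0': {q4, q5, q6} → {q1, q2, q3, q6, q8}.
Read '1': {q1, q2, q3, q6, q8} → {q1, q2, q5, q7, q8}.
Read '1': {q1, q2, q5, q7, q8} → {q5, q7, q8}.
Read '2': {q5, q7, q8} → {q4, q5}.
Read '1': {q4, q5} → {q5, q8}.
Read '1': {q5, q8} → {q7, q8}.
The final set {q7, q8} contains no accepting state.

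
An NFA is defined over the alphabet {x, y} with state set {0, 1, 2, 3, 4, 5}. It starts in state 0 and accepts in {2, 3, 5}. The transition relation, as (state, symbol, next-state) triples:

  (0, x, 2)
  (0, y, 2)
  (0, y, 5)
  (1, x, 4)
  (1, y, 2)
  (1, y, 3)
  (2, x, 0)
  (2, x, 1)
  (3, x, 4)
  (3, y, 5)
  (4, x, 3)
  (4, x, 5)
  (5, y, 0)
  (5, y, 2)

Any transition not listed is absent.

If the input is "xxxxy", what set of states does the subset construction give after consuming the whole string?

{0, 2, 3, 5}

Start in {0}.
Read 'x': {0} → {2}.
Read 'x': {2} → {0, 1}.
Read 'x': {0, 1} → {2, 4}.
Read 'x': {2, 4} → {0, 1, 3, 5}.
Read 'y': {0, 1, 3, 5} → {0, 2, 3, 5}.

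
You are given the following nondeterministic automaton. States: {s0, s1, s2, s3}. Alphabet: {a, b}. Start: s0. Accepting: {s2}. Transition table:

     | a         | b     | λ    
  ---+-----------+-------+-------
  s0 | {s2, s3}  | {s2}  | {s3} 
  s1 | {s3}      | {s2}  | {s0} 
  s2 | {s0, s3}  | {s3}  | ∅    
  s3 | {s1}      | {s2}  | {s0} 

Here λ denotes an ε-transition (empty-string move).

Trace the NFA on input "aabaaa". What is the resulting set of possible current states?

Start: ε-closure({s0}) = {s0, s3}.
Read 'a': s0→{s2, s3}, s3→{s1}; union {s1, s2, s3}; ε-closure = {s0, s1, s2, s3}.
Read 'a': s0→{s2, s3}, s1→{s3}, s2→{s0, s3}, s3→{s1}; now {s0, s1, s2, s3}.
Read 'b': s0→{s2}, s1→{s2}, s2→{s3}, s3→{s2}; union {s2, s3}; ε-closure = {s0, s2, s3}.
Read 'a': s0→{s2, s3}, s2→{s0, s3}, s3→{s1}; now {s0, s1, s2, s3}.
Read 'a': s0→{s2, s3}, s1→{s3}, s2→{s0, s3}, s3→{s1}; now {s0, s1, s2, s3}.
Read 'a': s0→{s2, s3}, s1→{s3}, s2→{s0, s3}, s3→{s1}; now {s0, s1, s2, s3}.

{s0, s1, s2, s3}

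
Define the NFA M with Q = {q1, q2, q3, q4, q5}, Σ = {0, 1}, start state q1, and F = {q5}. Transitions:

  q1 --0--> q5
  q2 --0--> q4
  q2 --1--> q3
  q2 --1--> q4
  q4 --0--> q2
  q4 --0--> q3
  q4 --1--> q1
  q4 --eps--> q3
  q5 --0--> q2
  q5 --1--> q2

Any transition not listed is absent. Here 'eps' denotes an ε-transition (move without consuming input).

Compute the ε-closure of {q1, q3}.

{q1, q3}

Begin with {q1, q3}.
No ε-moves leave this set, so the closure equals the set itself.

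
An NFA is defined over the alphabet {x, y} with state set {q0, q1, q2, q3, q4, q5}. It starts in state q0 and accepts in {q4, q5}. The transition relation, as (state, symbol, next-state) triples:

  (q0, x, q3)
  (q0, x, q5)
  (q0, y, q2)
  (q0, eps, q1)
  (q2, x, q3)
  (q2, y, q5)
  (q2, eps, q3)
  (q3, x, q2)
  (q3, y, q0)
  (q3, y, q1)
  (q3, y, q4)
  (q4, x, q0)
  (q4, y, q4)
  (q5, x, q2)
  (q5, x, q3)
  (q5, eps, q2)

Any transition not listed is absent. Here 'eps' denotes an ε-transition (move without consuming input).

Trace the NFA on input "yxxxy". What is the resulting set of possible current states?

{q0, q1, q2, q3, q4, q5}

Start: ε-closure({q0}) = {q0, q1}.
Read 'y': {q0, q1} → {q2, q3}.
Read 'x': {q2, q3} → {q2, q3}.
Read 'x': {q2, q3} → {q2, q3}.
Read 'x': {q2, q3} → {q2, q3}.
Read 'y': {q2, q3} → {q0, q1, q2, q3, q4, q5}.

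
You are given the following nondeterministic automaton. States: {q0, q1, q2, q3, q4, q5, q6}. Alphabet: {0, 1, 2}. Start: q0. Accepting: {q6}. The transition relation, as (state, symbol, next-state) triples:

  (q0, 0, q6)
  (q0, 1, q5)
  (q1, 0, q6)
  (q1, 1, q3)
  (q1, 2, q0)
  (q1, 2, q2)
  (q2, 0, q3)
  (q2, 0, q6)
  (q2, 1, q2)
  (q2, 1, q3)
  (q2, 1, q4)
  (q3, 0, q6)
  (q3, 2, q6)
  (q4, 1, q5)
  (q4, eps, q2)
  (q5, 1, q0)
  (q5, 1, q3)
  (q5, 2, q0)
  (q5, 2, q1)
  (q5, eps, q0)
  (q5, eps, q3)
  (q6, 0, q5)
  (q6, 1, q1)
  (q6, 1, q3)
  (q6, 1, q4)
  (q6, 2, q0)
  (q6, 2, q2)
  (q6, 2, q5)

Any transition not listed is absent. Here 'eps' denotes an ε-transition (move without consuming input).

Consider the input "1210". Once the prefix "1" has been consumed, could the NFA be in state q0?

Start in {q0}.
Read '1': q0→{q5}; union {q5}; ε-closure = {q0, q3, q5}.
State q0 is in {q0, q3, q5}.

Yes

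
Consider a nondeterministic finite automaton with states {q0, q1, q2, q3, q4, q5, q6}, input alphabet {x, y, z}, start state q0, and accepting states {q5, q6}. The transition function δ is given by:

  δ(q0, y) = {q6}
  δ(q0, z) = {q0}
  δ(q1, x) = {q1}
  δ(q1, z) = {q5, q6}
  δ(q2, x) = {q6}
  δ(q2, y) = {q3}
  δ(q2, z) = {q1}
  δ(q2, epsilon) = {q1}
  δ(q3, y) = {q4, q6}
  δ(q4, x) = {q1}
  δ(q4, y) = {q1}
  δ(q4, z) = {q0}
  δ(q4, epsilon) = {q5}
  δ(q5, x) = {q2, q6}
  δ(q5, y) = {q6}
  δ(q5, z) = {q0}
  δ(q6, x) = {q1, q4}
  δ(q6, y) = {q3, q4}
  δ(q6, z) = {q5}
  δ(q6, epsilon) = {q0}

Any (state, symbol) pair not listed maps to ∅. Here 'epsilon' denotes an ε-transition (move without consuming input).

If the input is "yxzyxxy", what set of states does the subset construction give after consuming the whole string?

{q0, q1, q3, q4, q5, q6}

Start in {q0}.
Read 'y': q0→{q6}; union {q6}; ε-closure = {q0, q6}.
Read 'x': q0→∅, q6→{q1, q4}; union {q1, q4}; ε-closure = {q1, q4, q5}.
Read 'z': q1→{q5, q6}, q4→{q0}, q5→{q0}; now {q0, q5, q6}.
Read 'y': q0→{q6}, q5→{q6}, q6→{q3, q4}; union {q3, q4, q6}; ε-closure = {q0, q3, q4, q5, q6}.
Read 'x': q0→∅, q3→∅, q4→{q1}, q5→{q2, q6}, q6→{q1, q4}; union {q1, q2, q4, q6}; ε-closure = {q0, q1, q2, q4, q5, q6}.
Read 'x': q0→∅, q1→{q1}, q2→{q6}, q4→{q1}, q5→{q2, q6}, q6→{q1, q4}; union {q1, q2, q4, q6}; ε-closure = {q0, q1, q2, q4, q5, q6}.
Read 'y': q0→{q6}, q1→∅, q2→{q3}, q4→{q1}, q5→{q6}, q6→{q3, q4}; union {q1, q3, q4, q6}; ε-closure = {q0, q1, q3, q4, q5, q6}.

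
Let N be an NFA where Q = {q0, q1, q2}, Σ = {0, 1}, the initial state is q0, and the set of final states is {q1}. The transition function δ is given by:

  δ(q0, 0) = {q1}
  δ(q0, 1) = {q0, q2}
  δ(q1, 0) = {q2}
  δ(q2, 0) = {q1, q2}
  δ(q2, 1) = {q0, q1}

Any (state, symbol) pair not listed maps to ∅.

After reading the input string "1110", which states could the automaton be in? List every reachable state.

{q1, q2}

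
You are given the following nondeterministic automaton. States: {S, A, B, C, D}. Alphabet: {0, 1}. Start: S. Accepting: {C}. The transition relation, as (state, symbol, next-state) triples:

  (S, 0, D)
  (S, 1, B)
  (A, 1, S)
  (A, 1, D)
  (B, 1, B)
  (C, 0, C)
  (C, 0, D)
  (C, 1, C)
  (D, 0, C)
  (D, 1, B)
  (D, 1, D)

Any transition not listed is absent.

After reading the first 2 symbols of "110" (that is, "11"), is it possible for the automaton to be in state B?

Start in {S}.
Read '1': S→{B}; now {B}.
Read '1': B→{B}; now {B}.
State B is in {B}.

Yes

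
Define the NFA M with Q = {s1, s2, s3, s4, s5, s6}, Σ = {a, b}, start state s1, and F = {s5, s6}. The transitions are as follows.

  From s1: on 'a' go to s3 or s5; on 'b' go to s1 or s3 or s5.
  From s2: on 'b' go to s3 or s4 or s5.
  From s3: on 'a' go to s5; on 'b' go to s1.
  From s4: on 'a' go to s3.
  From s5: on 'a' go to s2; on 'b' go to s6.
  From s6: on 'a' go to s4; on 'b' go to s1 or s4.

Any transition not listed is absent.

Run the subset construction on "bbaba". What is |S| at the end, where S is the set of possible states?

4

Start in {s1}.
Read 'b': {s1} → {s1, s3, s5}.
Read 'b': {s1, s3, s5} → {s1, s3, s5, s6}.
Read 'a': {s1, s3, s5, s6} → {s2, s3, s4, s5}.
Read 'b': {s2, s3, s4, s5} → {s1, s3, s4, s5, s6}.
Read 'a': {s1, s3, s4, s5, s6} → {s2, s3, s4, s5}.
That set has 4 states.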